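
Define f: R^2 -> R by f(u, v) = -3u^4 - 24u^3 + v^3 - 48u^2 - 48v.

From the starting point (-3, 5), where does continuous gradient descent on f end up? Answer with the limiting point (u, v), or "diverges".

(-2, 4)

f is separable, so gradient descent decouples: u follows -∂f/∂u, v follows -∂f/∂v.
∂f/∂u = -12u(u + 2)(u + 4); at u=-3 this is -36, so u increases.
∂f/∂v = 3(v - 4)(v + 4); at v=5 this is 27, so v decreases.
u converges to its nearest critical value -2 (a local min of the u-part); v converges to 4. The iterate converges to (-2, 4).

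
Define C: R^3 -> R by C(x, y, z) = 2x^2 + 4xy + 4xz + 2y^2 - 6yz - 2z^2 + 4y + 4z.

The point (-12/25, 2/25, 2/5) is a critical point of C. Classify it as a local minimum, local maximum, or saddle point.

saddle point

The Hessian is constant: H = [[4, 4, 4], [4, 4, -6], [4, -6, -4]].
Leading principal minors: Δ₁ = 4, Δ₂ = 0, Δ₃ = -400.
The minors fit neither the all-positive nor the alternating-sign pattern, so H is indefinite: a saddle point.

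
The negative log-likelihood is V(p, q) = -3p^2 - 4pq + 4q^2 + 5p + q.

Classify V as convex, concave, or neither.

V is quadratic, so its Hessian is the constant matrix H = [[-6, -4], [-4, 8]].
det(H) = -64, tr(H) = 2.
det(H) < 0, so H is indefinite: neither convex nor concave.

neither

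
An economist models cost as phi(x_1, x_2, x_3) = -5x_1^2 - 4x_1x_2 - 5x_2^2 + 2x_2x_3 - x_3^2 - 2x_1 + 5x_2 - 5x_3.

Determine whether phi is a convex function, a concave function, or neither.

concave

phi is quadratic, so its Hessian is the constant matrix H = [[-10, -4, 0], [-4, -10, 2], [0, 2, -2]].
Leading principal minors: -10, 84, -128.
Signs alternate −, +, − ⇒ H ≺ 0 ⇒ concave.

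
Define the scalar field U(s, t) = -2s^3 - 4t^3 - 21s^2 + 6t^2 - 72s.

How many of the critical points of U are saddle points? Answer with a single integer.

2

U separates as a function of s plus a function of t, so ∇U=0 decouples.
∂U/∂s = -6(s + 3)(s + 4) = 0 at s ∈ {-4, -3}; ∂U/∂t = -12t(t - 1) = 0 at t ∈ {0, 1}.
The Hessian is diagonal: diag(U_ss, U_tt). Second derivatives: U_ss(-4)=6, U_ss(-3)=-6; U_tt(0)=12, U_tt(1)=-12.
Saddle points occur where the two diagonal entries have opposite signs: (-4, 1), (-3, 0). Count: 2.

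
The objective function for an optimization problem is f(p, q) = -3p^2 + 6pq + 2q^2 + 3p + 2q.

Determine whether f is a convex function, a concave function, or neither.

f is quadratic, so its Hessian is the constant matrix H = [[-6, 6], [6, 4]].
det(H) = -60, tr(H) = -2.
det(H) < 0, so H is indefinite: neither convex nor concave.

neither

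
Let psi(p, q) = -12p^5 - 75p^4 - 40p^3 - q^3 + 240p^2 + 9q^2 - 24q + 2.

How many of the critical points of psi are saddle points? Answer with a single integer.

4

psi separates as a function of p plus a function of q, so ∇psi=0 decouples.
∂psi/∂p = -60p(p - 1)(p + 2)(p + 4) = 0 at p ∈ {-4, -2, 0, 1}; ∂psi/∂q = -3(q - 4)(q - 2) = 0 at q ∈ {2, 4}.
The Hessian is diagonal: diag(psi_pp, psi_qq). Second derivatives: psi_pp(-4)=2400, psi_pp(-2)=-720, psi_pp(0)=480, psi_pp(1)=-900; psi_qq(2)=6, psi_qq(4)=-6.
Saddle points occur where the two diagonal entries have opposite signs: (-4, 4), (-2, 2), (0, 4), (1, 2). Count: 4.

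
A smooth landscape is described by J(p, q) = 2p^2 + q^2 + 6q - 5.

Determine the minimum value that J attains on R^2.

J(p,q) separates as A(p) + B(q) − 5, so its minimum is min A + min B − 5.
A'(p) = 4p vanishes at p ∈ {0}; B'(q) = 2q + 6 vanishes at q ∈ {-3}.
Local minima of A (where A''>0): A(0)=0. Local minima of B: B(-3)=-9.
So the global minimum of J is A(0) + B(-3) − 5 = 0 − 9 − 5 = -14, attained at (0, -3).

-14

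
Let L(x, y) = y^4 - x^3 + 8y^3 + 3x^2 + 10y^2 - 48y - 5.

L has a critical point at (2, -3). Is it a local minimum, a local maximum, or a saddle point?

The mixed partial ∂²L/∂x∂y is 0, so the Hessian at any point is diag(L_xx, L_yy) = diag(6(-x + 1), 4(3y^2 + 12y + 5)).
At (2, -3): H = diag(-6, -16).
Both eigenvalues are negative, so H is negative definite: a local maximum.

local maximum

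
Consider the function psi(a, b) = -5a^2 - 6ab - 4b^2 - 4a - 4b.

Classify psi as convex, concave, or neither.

concave

psi is quadratic, so its Hessian is the constant matrix H = [[-10, -6], [-6, -8]].
det(H) = 44, tr(H) = -18.
det(H) > 0 and tr(H) < 0, so H is negative definite everywhere: concave.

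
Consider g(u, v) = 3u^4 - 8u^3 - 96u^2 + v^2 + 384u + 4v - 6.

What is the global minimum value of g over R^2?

g(u,v) separates as P(u) + Q(v) − 6, so its minimum is min P + min Q − 6.
P'(u) = 12(u - 4)(u - 2)(u + 4) vanishes at u ∈ {-4, 2, 4}; Q'(v) = 2v + 4 vanishes at v ∈ {-2}.
Local minima of P (where P''>0): P(-4)=-1792, P(4)=256. Local minima of Q: Q(-2)=-4.
So the global minimum of g is P(-4) + Q(-2) − 6 = -1792 − 4 − 6 = -1802, attained at (-4, -2).

-1802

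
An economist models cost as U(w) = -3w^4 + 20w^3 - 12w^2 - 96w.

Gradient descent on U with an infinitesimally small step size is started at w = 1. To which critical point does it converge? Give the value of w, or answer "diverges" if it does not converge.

2

U'(w) = -12(w - 4)(w - 2)(w + 1), so U'(1) = -72.
Gradient descent moves in the -U' direction, i.e. w is increasing.
The nearest critical point in that direction is w = 2, where U'' = 72 > 0 (a local minimum). The iterate converges there.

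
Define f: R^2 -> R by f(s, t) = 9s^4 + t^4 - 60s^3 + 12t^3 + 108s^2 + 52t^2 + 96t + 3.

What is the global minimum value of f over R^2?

-61

f(s,t) separates as P(s) + Q(t) + 3, so its minimum is min P + min Q + 3.
P'(s) = 36s(s - 3)(s - 2) vanishes at s ∈ {0, 2, 3}; Q'(t) = 4(t + 2)(t + 3)(t + 4) vanishes at t ∈ {-4, -3, -2}.
Local minima of P (where P''>0): P(0)=0, P(3)=81. Local minima of Q: Q(-4)=-64, Q(-2)=-64.
So the global minimum of f is P(0) + Q(-4) + 3 = 0 − 64 + 3 = -61, attained at (0, -4).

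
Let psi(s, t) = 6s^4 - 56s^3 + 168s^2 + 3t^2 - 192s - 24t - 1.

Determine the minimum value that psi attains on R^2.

psi(s,t) separates as P(s) + Q(t) − 1, so its minimum is min P + min Q − 1.
P'(s) = 24(s - 4)(s - 2)(s - 1) vanishes at s ∈ {1, 2, 4}; Q'(t) = 6(t - 4) vanishes at t ∈ {4}.
Local minima of P (where P''>0): P(1)=-74, P(4)=-128. Local minima of Q: Q(4)=-48.
So the global minimum of psi is P(4) + Q(4) − 1 = -128 − 48 − 1 = -177, attained at (4, 4).

-177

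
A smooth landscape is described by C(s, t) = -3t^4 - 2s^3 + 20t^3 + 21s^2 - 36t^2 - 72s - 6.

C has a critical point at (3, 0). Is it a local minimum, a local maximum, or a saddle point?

saddle point

The mixed partial ∂²C/∂s∂t is 0, so the Hessian at any point is diag(C_ss, C_tt) = diag(6(-2s + 7), 12(-3t^2 + 10t - 6)).
At (3, 0): H = diag(6, -72).
The eigenvalues have opposite signs, so H is indefinite: a saddle point.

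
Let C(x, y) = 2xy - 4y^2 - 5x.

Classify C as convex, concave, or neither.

C is quadratic, so its Hessian is the constant matrix H = [[0, 2], [2, -8]].
det(H) = -4, tr(H) = -8.
det(H) < 0, so H is indefinite: neither convex nor concave.

neither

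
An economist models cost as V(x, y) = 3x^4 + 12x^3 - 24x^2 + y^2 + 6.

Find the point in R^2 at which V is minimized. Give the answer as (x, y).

V(x,y) separates as P(x) + Q(y) + 6, so its minimum is min P + min Q + 6.
P'(x) = 12x(x - 1)(x + 4) vanishes at x ∈ {-4, 0, 1}; Q'(y) = 2y vanishes at y ∈ {0}.
Local minima of P (where P''>0): P(-4)=-384, P(1)=-9. Local minima of Q: Q(0)=0.
So the global minimum of V is P(-4) + Q(0) + 6 = -384 + 0 + 6 = -378, attained at (-4, 0).

(-4, 0)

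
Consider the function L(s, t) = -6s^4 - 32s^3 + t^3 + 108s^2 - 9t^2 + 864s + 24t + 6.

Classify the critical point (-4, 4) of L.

The mixed partial ∂²L/∂s∂t is 0, so the Hessian at any point is diag(L_ss, L_tt) = diag(24(-3s^2 - 8s + 9), 6(t - 3)).
At (-4, 4): H = diag(-168, 6).
The eigenvalues have opposite signs, so H is indefinite: a saddle point.

saddle point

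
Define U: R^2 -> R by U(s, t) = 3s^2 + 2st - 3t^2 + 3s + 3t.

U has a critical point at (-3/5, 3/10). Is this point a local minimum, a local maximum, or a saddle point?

The Hessian of U is constant: H = [[6, 2], [2, -6]].
det(H) = 6·(-6) − 2² = -40.
Since det(H) < 0, H is indefinite and the critical point is a saddle point.

saddle point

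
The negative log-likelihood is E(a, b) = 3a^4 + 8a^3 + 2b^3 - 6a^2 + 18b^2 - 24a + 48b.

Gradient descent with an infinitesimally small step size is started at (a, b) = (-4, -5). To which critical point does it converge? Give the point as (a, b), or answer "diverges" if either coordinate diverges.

E is separable, so gradient descent decouples: a follows -∂E/∂a, b follows -∂E/∂b.
∂E/∂a = 12(a - 1)(a + 1)(a + 2); at a=-4 this is -360, so a increases.
∂E/∂b = 6(b + 2)(b + 4); at b=-5 this is 18, so b decreases.
The b-coordinate has no critical point in that direction and runs off to infinity.

diverges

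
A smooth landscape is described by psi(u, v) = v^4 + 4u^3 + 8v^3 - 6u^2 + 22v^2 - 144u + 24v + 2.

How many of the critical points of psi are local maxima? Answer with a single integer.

1

psi separates as a function of u plus a function of v, so ∇psi=0 decouples.
∂psi/∂u = 12(u - 4)(u + 3) = 0 at u ∈ {-3, 4}; ∂psi/∂v = 4(v + 1)(v + 2)(v + 3) = 0 at v ∈ {-3, -2, -1}.
The Hessian is diagonal: diag(psi_uu, psi_vv). Second derivatives: psi_uu(-3)=-84, psi_uu(4)=84; psi_vv(-3)=8, psi_vv(-2)=-4, psi_vv(-1)=8.
Local maxima occur where both diagonal entries negative: (-3, -2). Count: 1.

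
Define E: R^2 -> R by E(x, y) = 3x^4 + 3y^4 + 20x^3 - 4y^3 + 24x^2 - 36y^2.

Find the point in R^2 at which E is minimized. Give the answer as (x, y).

E(x,y) separates as P(x) + Q(y), so its minimum is min P + min Q.
P'(x) = 12x(x + 1)(x + 4) vanishes at x ∈ {-4, -1, 0}; Q'(y) = 12y(y - 3)(y + 2) vanishes at y ∈ {-2, 0, 3}.
Local minima of P (where P''>0): P(-4)=-128, P(0)=0. Local minima of Q: Q(-2)=-64, Q(3)=-189.
So the global minimum of E is P(-4) + Q(3) = -128 − 189 = -317, attained at (-4, 3).

(-4, 3)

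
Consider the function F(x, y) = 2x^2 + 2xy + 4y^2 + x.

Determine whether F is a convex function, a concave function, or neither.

convex

F is quadratic, so its Hessian is the constant matrix H = [[4, 2], [2, 8]].
det(H) = 28, tr(H) = 12.
det(H) > 0 and tr(H) > 0, so H is positive definite everywhere: convex.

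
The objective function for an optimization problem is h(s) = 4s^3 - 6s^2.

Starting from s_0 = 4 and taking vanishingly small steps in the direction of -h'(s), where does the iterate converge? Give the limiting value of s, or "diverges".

h'(s) = 12s(s - 1), so h'(4) = 144.
Gradient descent moves in the -h' direction, i.e. s is decreasing.
The nearest critical point in that direction is s = 1, where h'' = 12 > 0 (a local minimum). The iterate converges there.

1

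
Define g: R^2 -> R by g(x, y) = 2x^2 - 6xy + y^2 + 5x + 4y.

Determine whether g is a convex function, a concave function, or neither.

neither

g is quadratic, so its Hessian is the constant matrix H = [[4, -6], [-6, 2]].
det(H) = -28, tr(H) = 6.
det(H) < 0, so H is indefinite: neither convex nor concave.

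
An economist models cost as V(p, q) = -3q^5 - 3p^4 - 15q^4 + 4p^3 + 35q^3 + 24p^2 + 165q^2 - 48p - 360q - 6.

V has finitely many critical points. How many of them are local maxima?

V separates as a function of p plus a function of q, so ∇V=0 decouples.
∂V/∂p = -12(p - 2)(p - 1)(p + 2) = 0 at p ∈ {-2, 1, 2}; ∂V/∂q = -15(q - 2)(q - 1)(q + 3)(q + 4) = 0 at q ∈ {-4, -3, 1, 2}.
The Hessian is diagonal: diag(V_pp, V_qq). Second derivatives: V_pp(-2)=-144, V_pp(1)=36, V_pp(2)=-48; V_qq(-4)=450, V_qq(-3)=-300, V_qq(1)=300, V_qq(2)=-450.
Local maxima occur where both diagonal entries negative: (-2, -3), (-2, 2), (2, -3), (2, 2). Count: 4.

4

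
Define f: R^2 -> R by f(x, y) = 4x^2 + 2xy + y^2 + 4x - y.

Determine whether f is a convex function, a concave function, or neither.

f is quadratic, so its Hessian is the constant matrix H = [[8, 2], [2, 2]].
det(H) = 12, tr(H) = 10.
det(H) > 0 and tr(H) > 0, so H is positive definite everywhere: convex.

convex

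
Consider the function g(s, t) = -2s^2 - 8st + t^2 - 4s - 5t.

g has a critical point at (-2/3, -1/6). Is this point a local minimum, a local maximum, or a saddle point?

saddle point

The Hessian of g is constant: H = [[-4, -8], [-8, 2]].
det(H) = (-4)·2 − (-8)² = -72.
Since det(H) < 0, H is indefinite and the critical point is a saddle point.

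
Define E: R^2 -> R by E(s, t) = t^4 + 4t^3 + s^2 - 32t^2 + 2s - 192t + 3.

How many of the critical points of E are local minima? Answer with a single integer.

E separates as a function of s plus a function of t, so ∇E=0 decouples.
∂E/∂s = 2(s + 1) = 0 at s ∈ {-1}; ∂E/∂t = 4(t - 4)(t + 3)(t + 4) = 0 at t ∈ {-4, -3, 4}.
The Hessian is diagonal: diag(E_ss, E_tt). Second derivatives: E_ss(-1)=2; E_tt(-4)=32, E_tt(-3)=-28, E_tt(4)=224.
Local minima occur where both diagonal entries positive: (-1, -4), (-1, 4). Count: 2.

2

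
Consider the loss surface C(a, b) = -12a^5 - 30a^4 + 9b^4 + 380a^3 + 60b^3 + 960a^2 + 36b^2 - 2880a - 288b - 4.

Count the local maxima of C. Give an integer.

C separates as a function of a plus a function of b, so ∇C=0 decouples.
∂C/∂a = -60(a - 4)(a - 1)(a + 3)(a + 4) = 0 at a ∈ {-4, -3, 1, 4}; ∂C/∂b = 36(b - 1)(b + 2)(b + 4) = 0 at b ∈ {-4, -2, 1}.
The Hessian is diagonal: diag(C_aa, C_bb). Second derivatives: C_aa(-4)=2400, C_aa(-3)=-1680, C_aa(1)=3600, C_aa(4)=-10080; C_bb(-4)=360, C_bb(-2)=-216, C_bb(1)=540.
Local maxima occur where both diagonal entries negative: (-3, -2), (4, -2). Count: 2.

2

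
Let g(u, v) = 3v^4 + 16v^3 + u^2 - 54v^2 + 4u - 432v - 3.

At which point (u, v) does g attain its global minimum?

g(u,v) separates as P(u) + Q(v) − 3, so its minimum is min P + min Q − 3.
P'(u) = 2u + 4 vanishes at u ∈ {-2}; Q'(v) = 12(v - 3)(v + 3)(v + 4) vanishes at v ∈ {-4, -3, 3}.
Local minima of P (where P''>0): P(-2)=-4. Local minima of Q: Q(-4)=608, Q(3)=-1107.
So the global minimum of g is P(-2) + Q(3) − 3 = -4 − 1107 − 3 = -1114, attained at (-2, 3).

(-2, 3)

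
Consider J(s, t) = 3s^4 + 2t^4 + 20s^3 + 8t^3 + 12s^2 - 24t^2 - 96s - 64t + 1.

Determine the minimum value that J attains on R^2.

-188

J(s,t) separates as P(s) + Q(t) + 1, so its minimum is min P + min Q + 1.
P'(s) = 12(s - 1)(s + 2)(s + 4) vanishes at s ∈ {-4, -2, 1}; Q'(t) = 8(t - 2)(t + 1)(t + 4) vanishes at t ∈ {-4, -1, 2}.
Local minima of P (where P''>0): P(-4)=64, P(1)=-61. Local minima of Q: Q(-4)=-128, Q(2)=-128.
So the global minimum of J is P(1) + Q(-4) + 1 = -61 − 128 + 1 = -188, attained at (1, -4).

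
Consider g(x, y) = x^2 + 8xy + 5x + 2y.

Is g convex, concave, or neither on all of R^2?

neither

g is quadratic, so its Hessian is the constant matrix H = [[2, 8], [8, 0]].
det(H) = -64, tr(H) = 2.
det(H) < 0, so H is indefinite: neither convex nor concave.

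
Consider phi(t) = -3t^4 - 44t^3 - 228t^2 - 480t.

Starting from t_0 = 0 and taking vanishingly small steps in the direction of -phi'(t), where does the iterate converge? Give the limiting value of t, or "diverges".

phi'(t) = -12(t + 2)(t + 4)(t + 5), so phi'(0) = -480.
Gradient descent moves in the -phi' direction, i.e. t is increasing.
There is no critical point above t=0, and phi' keeps the same sign, so the iterate runs off to +∞.

diverges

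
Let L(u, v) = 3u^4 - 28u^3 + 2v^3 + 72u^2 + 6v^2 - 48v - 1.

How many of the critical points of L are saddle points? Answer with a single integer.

3

L separates as a function of u plus a function of v, so ∇L=0 decouples.
∂L/∂u = 12u(u - 4)(u - 3) = 0 at u ∈ {0, 3, 4}; ∂L/∂v = 6(v - 2)(v + 4) = 0 at v ∈ {-4, 2}.
The Hessian is diagonal: diag(L_uu, L_vv). Second derivatives: L_uu(0)=144, L_uu(3)=-36, L_uu(4)=48; L_vv(-4)=-36, L_vv(2)=36.
Saddle points occur where the two diagonal entries have opposite signs: (0, -4), (3, 2), (4, -4). Count: 3.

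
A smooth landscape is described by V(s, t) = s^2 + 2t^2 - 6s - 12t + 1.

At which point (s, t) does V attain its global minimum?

V(s,t) separates as P(s) + Q(t) + 1, so its minimum is min P + min Q + 1.
P'(s) = 2s - 6 vanishes at s ∈ {3}; Q'(t) = 4(t - 3) vanishes at t ∈ {3}.
Local minima of P (where P''>0): P(3)=-9. Local minima of Q: Q(3)=-18.
So the global minimum of V is P(3) + Q(3) + 1 = -9 − 18 + 1 = -26, attained at (3, 3).

(3, 3)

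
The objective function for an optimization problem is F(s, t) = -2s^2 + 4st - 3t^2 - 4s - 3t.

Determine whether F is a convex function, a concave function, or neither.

concave

F is quadratic, so its Hessian is the constant matrix H = [[-4, 4], [4, -6]].
det(H) = 8, tr(H) = -10.
det(H) > 0 and tr(H) < 0, so H is negative definite everywhere: concave.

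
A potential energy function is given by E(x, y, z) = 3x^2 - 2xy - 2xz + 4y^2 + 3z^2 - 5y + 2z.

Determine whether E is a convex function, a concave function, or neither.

E is quadratic, so its Hessian is the constant matrix H = [[6, -2, -2], [-2, 8, 0], [-2, 0, 6]].
Leading principal minors: 6, 44, 232.
All positive ⇒ H ≻ 0 ⇒ convex.

convex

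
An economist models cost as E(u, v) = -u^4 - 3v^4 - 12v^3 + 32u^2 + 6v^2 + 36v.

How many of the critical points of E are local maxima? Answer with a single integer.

E separates as a function of u plus a function of v, so ∇E=0 decouples.
∂E/∂u = -4u(u - 4)(u + 4) = 0 at u ∈ {-4, 0, 4}; ∂E/∂v = -12(v - 1)(v + 1)(v + 3) = 0 at v ∈ {-3, -1, 1}.
The Hessian is diagonal: diag(E_uu, E_vv). Second derivatives: E_uu(-4)=-128, E_uu(0)=64, E_uu(4)=-128; E_vv(-3)=-96, E_vv(-1)=48, E_vv(1)=-96.
Local maxima occur where both diagonal entries negative: (-4, -3), (-4, 1), (4, -3), (4, 1). Count: 4.

4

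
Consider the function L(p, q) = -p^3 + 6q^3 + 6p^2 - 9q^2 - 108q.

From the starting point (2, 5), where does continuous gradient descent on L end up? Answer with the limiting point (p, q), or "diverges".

(0, 3)

L is separable, so gradient descent decouples: p follows -∂L/∂p, q follows -∂L/∂q.
∂L/∂p = -3p(p - 4); at p=2 this is 12, so p decreases.
∂L/∂q = 18(q - 3)(q + 2); at q=5 this is 252, so q decreases.
p converges to its nearest critical value 0 (a local min of the p-part); q converges to 3. The iterate converges to (0, 3).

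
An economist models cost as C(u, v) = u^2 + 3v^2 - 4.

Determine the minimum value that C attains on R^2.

-4

C(u,v) separates as P(u) + Q(v) − 4, so its minimum is min P + min Q − 4.
P'(u) = 2u vanishes at u ∈ {0}; Q'(v) = 6v vanishes at v ∈ {0}.
Local minima of P (where P''>0): P(0)=0. Local minima of Q: Q(0)=0.
So the global minimum of C is P(0) + Q(0) − 4 = 0 + 0 − 4 = -4, attained at (0, 0).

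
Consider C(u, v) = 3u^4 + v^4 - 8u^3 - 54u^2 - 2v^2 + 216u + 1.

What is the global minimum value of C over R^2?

-675

C(u,v) separates as P(u) + Q(v) + 1, so its minimum is min P + min Q + 1.
P'(u) = 12(u - 3)(u - 2)(u + 3) vanishes at u ∈ {-3, 2, 3}; Q'(v) = 4v(v - 1)(v + 1) vanishes at v ∈ {-1, 0, 1}.
Local minima of P (where P''>0): P(-3)=-675, P(3)=189. Local minima of Q: Q(-1)=-1, Q(1)=-1.
So the global minimum of C is P(-3) + Q(-1) + 1 = -675 − 1 + 1 = -675, attained at (-3, -1).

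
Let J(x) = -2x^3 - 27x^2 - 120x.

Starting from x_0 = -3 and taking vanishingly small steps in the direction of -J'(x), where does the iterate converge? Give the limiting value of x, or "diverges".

J'(x) = -6(x + 4)(x + 5), so J'(-3) = -12.
Gradient descent moves in the -J' direction, i.e. x is increasing.
There is no critical point above x=-3, and J' keeps the same sign, so the iterate runs off to +∞.

diverges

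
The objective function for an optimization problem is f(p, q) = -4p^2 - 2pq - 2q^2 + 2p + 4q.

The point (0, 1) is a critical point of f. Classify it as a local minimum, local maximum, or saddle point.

local maximum

The Hessian of f is constant: H = [[-8, -2], [-2, -4]].
det(H) = (-8)·(-4) − (-2)² = 28.
det(H) > 0 and tr(H) = -12 < 0, so H is negative definite and the point is a local maximum.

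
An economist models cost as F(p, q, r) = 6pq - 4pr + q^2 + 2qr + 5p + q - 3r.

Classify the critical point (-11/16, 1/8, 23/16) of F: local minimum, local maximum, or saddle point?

saddle point

The Hessian is constant: H = [[0, 6, -4], [6, 2, 2], [-4, 2, 0]].
Leading principal minors: Δ₁ = 0, Δ₂ = -36, Δ₃ = -128.
The minors fit neither the all-positive nor the alternating-sign pattern, so H is indefinite: a saddle point.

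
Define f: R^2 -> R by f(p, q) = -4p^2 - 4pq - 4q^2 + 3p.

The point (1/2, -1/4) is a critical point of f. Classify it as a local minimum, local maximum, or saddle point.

The Hessian of f is constant: H = [[-8, -4], [-4, -8]].
det(H) = (-8)·(-8) − (-4)² = 48.
det(H) > 0 and tr(H) = -16 < 0, so H is negative definite and the point is a local maximum.

local maximum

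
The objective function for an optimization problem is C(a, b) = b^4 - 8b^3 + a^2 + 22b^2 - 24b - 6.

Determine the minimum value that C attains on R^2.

C(a,b) separates as P(a) + Q(b) − 6, so its minimum is min P + min Q − 6.
P'(a) = 2a vanishes at a ∈ {0}; Q'(b) = 4(b - 3)(b - 2)(b - 1) vanishes at b ∈ {1, 2, 3}.
Local minima of P (where P''>0): P(0)=0. Local minima of Q: Q(1)=-9, Q(3)=-9.
So the global minimum of C is P(0) + Q(1) − 6 = 0 − 9 − 6 = -15, attained at (0, 1).

-15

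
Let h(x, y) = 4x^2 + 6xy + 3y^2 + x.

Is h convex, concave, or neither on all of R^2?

convex

h is quadratic, so its Hessian is the constant matrix H = [[8, 6], [6, 6]].
det(H) = 12, tr(H) = 14.
det(H) > 0 and tr(H) > 0, so H is positive definite everywhere: convex.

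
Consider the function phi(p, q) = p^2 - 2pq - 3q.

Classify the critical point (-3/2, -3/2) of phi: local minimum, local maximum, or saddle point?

The Hessian of phi is constant: H = [[2, -2], [-2, 0]].
det(H) = 2·0 − (-2)² = -4.
Since det(H) < 0, H is indefinite and the critical point is a saddle point.

saddle point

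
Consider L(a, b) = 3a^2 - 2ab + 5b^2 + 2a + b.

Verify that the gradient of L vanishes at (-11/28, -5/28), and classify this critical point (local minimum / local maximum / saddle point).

∇L = (6a - 2b + 2, -2a + 10b + 1); substituting (-11/28, -5/28) gives ∇L = (0, 0), so (-11/28, -5/28) is indeed a critical point.
The Hessian of L is constant: H = [[6, -2], [-2, 10]].
det(H) = 6·10 − (-2)² = 56.
det(H) > 0 and tr(H) = 16 > 0, so H is positive definite and the point is a local minimum.

local minimum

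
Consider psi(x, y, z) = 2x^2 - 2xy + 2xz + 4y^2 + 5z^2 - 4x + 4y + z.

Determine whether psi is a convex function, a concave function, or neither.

convex

psi is quadratic, so its Hessian is the constant matrix H = [[4, -2, 2], [-2, 8, 0], [2, 0, 10]].
Leading principal minors: 4, 28, 248.
All positive ⇒ H ≻ 0 ⇒ convex.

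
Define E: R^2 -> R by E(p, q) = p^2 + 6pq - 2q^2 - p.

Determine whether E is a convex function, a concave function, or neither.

E is quadratic, so its Hessian is the constant matrix H = [[2, 6], [6, -4]].
det(H) = -44, tr(H) = -2.
det(H) < 0, so H is indefinite: neither convex nor concave.

neither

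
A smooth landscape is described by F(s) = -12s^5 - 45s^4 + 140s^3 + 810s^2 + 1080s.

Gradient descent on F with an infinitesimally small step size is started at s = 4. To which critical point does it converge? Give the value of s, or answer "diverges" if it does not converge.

diverges

F'(s) = -60(s - 3)(s + 1)(s + 2)(s + 3), so F'(4) = -12600.
Gradient descent moves in the -F' direction, i.e. s is increasing.
There is no critical point above s=4, and F' keeps the same sign, so the iterate runs off to +∞.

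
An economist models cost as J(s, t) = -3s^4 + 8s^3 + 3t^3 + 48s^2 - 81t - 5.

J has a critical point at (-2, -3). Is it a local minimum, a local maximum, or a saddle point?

The mixed partial ∂²J/∂s∂t is 0, so the Hessian at any point is diag(J_ss, J_tt) = diag(12(-3s^2 + 4s + 8), 18t).
At (-2, -3): H = diag(-144, -54).
Both eigenvalues are negative, so H is negative definite: a local maximum.

local maximum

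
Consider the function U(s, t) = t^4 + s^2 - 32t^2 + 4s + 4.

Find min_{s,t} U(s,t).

-256

U(s,t) separates as P(s) + Q(t) + 4, so its minimum is min P + min Q + 4.
P'(s) = 2s + 4 vanishes at s ∈ {-2}; Q'(t) = 4t(t - 4)(t + 4) vanishes at t ∈ {-4, 0, 4}.
Local minima of P (where P''>0): P(-2)=-4. Local minima of Q: Q(-4)=-256, Q(4)=-256.
So the global minimum of U is P(-2) + Q(-4) + 4 = -4 − 256 + 4 = -256, attained at (-2, -4).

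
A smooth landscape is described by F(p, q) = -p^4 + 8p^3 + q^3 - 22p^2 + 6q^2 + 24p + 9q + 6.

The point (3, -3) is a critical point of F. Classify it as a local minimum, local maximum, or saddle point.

The mixed partial ∂²F/∂p∂q is 0, so the Hessian at any point is diag(F_pp, F_qq) = diag(4(-3p^2 + 12p - 11), 6(q + 2)).
At (3, -3): H = diag(-8, -6).
Both eigenvalues are negative, so H is negative definite: a local maximum.

local maximum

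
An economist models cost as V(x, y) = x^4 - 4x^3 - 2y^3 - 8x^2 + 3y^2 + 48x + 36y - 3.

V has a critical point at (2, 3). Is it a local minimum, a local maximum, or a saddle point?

The mixed partial ∂²V/∂x∂y is 0, so the Hessian at any point is diag(V_xx, V_yy) = diag(4(3x^2 - 6x - 4), 6(-2y + 1)).
At (2, 3): H = diag(-16, -30).
Both eigenvalues are negative, so H is negative definite: a local maximum.

local maximum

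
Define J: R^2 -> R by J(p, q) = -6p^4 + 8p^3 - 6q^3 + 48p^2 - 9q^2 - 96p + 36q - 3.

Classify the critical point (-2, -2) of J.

saddle point

The mixed partial ∂²J/∂p∂q is 0, so the Hessian at any point is diag(J_pp, J_qq) = diag(24(-3p^2 + 2p + 4), -18(2q + 1)).
At (-2, -2): H = diag(-288, 54).
The eigenvalues have opposite signs, so H is indefinite: a saddle point.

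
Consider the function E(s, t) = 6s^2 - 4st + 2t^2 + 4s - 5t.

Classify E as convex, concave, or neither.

convex

E is quadratic, so its Hessian is the constant matrix H = [[12, -4], [-4, 4]].
det(H) = 32, tr(H) = 16.
det(H) > 0 and tr(H) > 0, so H is positive definite everywhere: convex.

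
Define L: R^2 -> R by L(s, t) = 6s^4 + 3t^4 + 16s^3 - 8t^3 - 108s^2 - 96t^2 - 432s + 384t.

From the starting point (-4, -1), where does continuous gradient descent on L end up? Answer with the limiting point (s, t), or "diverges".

L is separable, so gradient descent decouples: s follows -∂L/∂s, t follows -∂L/∂t.
∂L/∂s = 24(s - 3)(s + 2)(s + 3); at s=-4 this is -336, so s increases.
∂L/∂t = 12(t - 4)(t - 2)(t + 4); at t=-1 this is 540, so t decreases.
s converges to its nearest critical value -3 (a local min of the s-part); t converges to -4. The iterate converges to (-3, -4).

(-3, -4)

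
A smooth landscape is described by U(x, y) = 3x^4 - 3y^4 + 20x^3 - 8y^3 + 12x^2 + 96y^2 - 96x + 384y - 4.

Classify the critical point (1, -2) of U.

The mixed partial ∂²U/∂x∂y is 0, so the Hessian at any point is diag(U_xx, U_yy) = diag(12(3x^2 + 10x + 2), 12(-3y^2 - 4y + 16)).
At (1, -2): H = diag(180, 144).
Both eigenvalues are positive, so H is positive definite: a local minimum.

local minimum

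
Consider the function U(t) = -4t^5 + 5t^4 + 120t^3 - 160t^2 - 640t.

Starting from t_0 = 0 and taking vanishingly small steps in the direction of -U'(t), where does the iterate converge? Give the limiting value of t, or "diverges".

2

U'(t) = -20(t - 4)(t - 2)(t + 1)(t + 4), so U'(0) = -640.
Gradient descent moves in the -U' direction, i.e. t is increasing.
The nearest critical point in that direction is t = 2, where U'' = 720 > 0 (a local minimum). The iterate converges there.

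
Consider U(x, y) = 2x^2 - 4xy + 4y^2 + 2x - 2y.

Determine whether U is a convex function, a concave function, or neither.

U is quadratic, so its Hessian is the constant matrix H = [[4, -4], [-4, 8]].
det(H) = 16, tr(H) = 12.
det(H) > 0 and tr(H) > 0, so H is positive definite everywhere: convex.

convex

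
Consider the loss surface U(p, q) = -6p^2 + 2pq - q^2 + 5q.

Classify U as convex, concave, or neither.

U is quadratic, so its Hessian is the constant matrix H = [[-12, 2], [2, -2]].
det(H) = 20, tr(H) = -14.
det(H) > 0 and tr(H) < 0, so H is negative definite everywhere: concave.

concave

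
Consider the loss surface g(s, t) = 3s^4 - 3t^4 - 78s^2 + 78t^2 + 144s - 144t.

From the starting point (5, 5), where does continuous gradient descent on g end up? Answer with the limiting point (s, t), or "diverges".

g is separable, so gradient descent decouples: s follows -∂g/∂s, t follows -∂g/∂t.
∂g/∂s = 12(s - 3)(s - 1)(s + 4); at s=5 this is 864, so s decreases.
∂g/∂t = -12(t - 3)(t - 1)(t + 4); at t=5 this is -864, so t increases.
The t-coordinate has no critical point in that direction and runs off to infinity.

diverges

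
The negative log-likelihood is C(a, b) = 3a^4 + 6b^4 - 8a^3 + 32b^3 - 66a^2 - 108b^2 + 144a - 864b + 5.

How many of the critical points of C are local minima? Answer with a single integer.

C separates as a function of a plus a function of b, so ∇C=0 decouples.
∂C/∂a = 12(a - 4)(a - 1)(a + 3) = 0 at a ∈ {-3, 1, 4}; ∂C/∂b = 24(b - 3)(b + 3)(b + 4) = 0 at b ∈ {-4, -3, 3}.
The Hessian is diagonal: diag(C_aa, C_bb). Second derivatives: C_aa(-3)=336, C_aa(1)=-144, C_aa(4)=252; C_bb(-4)=168, C_bb(-3)=-144, C_bb(3)=1008.
Local minima occur where both diagonal entries positive: (-3, -4), (-3, 3), (4, -4), (4, 3). Count: 4.

4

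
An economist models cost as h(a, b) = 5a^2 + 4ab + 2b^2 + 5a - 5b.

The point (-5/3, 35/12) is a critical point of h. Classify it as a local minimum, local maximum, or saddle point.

The Hessian of h is constant: H = [[10, 4], [4, 4]].
det(H) = 10·4 − 4² = 24.
det(H) > 0 and tr(H) = 14 > 0, so H is positive definite and the point is a local minimum.

local minimum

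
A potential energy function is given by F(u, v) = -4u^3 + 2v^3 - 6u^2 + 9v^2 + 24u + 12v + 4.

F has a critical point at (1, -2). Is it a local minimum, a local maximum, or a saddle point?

The mixed partial ∂²F/∂u∂v is 0, so the Hessian at any point is diag(F_uu, F_vv) = diag(-12(2u + 1), 6(2v + 3)).
At (1, -2): H = diag(-36, -6).
Both eigenvalues are negative, so H is negative definite: a local maximum.

local maximum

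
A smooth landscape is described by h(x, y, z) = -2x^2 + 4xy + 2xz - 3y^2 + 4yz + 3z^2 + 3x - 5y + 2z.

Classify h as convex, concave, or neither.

h is quadratic, so its Hessian is the constant matrix H = [[-4, 4, 2], [4, -6, 4], [2, 4, 6]].
Leading principal minors: -4, 8, 200.
Neither pattern holds ⇒ H is indefinite ⇒ neither convex nor concave.

neither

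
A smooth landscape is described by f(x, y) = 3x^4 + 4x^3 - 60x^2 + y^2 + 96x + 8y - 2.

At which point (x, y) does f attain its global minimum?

f(x,y) separates as P(x) + Q(y) − 2, so its minimum is min P + min Q − 2.
P'(x) = 12(x - 2)(x - 1)(x + 4) vanishes at x ∈ {-4, 1, 2}; Q'(y) = 2y + 8 vanishes at y ∈ {-4}.
Local minima of P (where P''>0): P(-4)=-832, P(2)=32. Local minima of Q: Q(-4)=-16.
So the global minimum of f is P(-4) + Q(-4) − 2 = -832 − 16 − 2 = -850, attained at (-4, -4).

(-4, -4)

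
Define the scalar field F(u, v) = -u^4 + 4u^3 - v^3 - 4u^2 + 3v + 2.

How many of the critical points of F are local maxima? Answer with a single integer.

F separates as a function of u plus a function of v, so ∇F=0 decouples.
∂F/∂u = -4u(u - 2)(u - 1) = 0 at u ∈ {0, 1, 2}; ∂F/∂v = -3(v - 1)(v + 1) = 0 at v ∈ {-1, 1}.
The Hessian is diagonal: diag(F_uu, F_vv). Second derivatives: F_uu(0)=-8, F_uu(1)=4, F_uu(2)=-8; F_vv(-1)=6, F_vv(1)=-6.
Local maxima occur where both diagonal entries negative: (0, 1), (2, 1). Count: 2.

2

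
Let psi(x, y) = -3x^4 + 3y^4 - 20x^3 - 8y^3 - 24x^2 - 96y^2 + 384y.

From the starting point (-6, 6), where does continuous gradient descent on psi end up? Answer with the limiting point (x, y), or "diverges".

diverges

psi is separable, so gradient descent decouples: x follows -∂psi/∂x, y follows -∂psi/∂y.
∂psi/∂x = -12x(x + 1)(x + 4); at x=-6 this is 720, so x decreases.
∂psi/∂y = 12(y - 4)(y - 2)(y + 4); at y=6 this is 960, so y decreases.
The x-coordinate has no critical point in that direction and runs off to infinity.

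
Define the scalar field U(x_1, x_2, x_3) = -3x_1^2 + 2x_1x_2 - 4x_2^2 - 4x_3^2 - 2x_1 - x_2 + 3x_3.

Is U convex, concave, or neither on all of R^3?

U is quadratic, so its Hessian is the constant matrix H = [[-6, 2, 0], [2, -8, 0], [0, 0, -8]].
Leading principal minors: -6, 44, -352.
Signs alternate −, +, − ⇒ H ≺ 0 ⇒ concave.

concave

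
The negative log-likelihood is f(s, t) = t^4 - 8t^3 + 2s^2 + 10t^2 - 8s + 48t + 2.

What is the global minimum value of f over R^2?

-35

f(s,t) separates as P(s) + Q(t) + 2, so its minimum is min P + min Q + 2.
P'(s) = 4s - 8 vanishes at s ∈ {2}; Q'(t) = 4(t - 4)(t - 3)(t + 1) vanishes at t ∈ {-1, 3, 4}.
Local minima of P (where P''>0): P(2)=-8. Local minima of Q: Q(-1)=-29, Q(4)=96.
So the global minimum of f is P(2) + Q(-1) + 2 = -8 − 29 + 2 = -35, attained at (2, -1).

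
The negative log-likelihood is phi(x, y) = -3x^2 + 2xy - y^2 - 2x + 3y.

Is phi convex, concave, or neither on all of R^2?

concave

phi is quadratic, so its Hessian is the constant matrix H = [[-6, 2], [2, -2]].
det(H) = 8, tr(H) = -8.
det(H) > 0 and tr(H) < 0, so H is negative definite everywhere: concave.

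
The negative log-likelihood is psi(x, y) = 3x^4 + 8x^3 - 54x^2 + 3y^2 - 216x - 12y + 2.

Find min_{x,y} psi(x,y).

-685

psi(x,y) separates as P(x) + Q(y) + 2, so its minimum is min P + min Q + 2.
P'(x) = 12(x - 3)(x + 2)(x + 3) vanishes at x ∈ {-3, -2, 3}; Q'(y) = 6y - 12 vanishes at y ∈ {2}.
Local minima of P (where P''>0): P(-3)=189, P(3)=-675. Local minima of Q: Q(2)=-12.
So the global minimum of psi is P(3) + Q(2) + 2 = -675 − 12 + 2 = -685, attained at (3, 2).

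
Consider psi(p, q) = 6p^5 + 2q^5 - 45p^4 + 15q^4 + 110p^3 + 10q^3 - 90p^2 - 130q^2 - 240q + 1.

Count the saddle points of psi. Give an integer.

8

psi separates as a function of p plus a function of q, so ∇psi=0 decouples.
∂psi/∂p = 30p(p - 3)(p - 2)(p - 1) = 0 at p ∈ {0, 1, 2, 3}; ∂psi/∂q = 10(q - 2)(q + 1)(q + 3)(q + 4) = 0 at q ∈ {-4, -3, -1, 2}.
The Hessian is diagonal: diag(psi_pp, psi_qq). Second derivatives: psi_pp(0)=-180, psi_pp(1)=60, psi_pp(2)=-60, psi_pp(3)=180; psi_qq(-4)=-180, psi_qq(-3)=100, psi_qq(-1)=-180, psi_qq(2)=900.
Saddle points occur where the two diagonal entries have opposite signs: (0, -3), (0, 2), (1, -4), (1, -1), (2, -3), (2, 2), (3, -4), (3, -1). Count: 8.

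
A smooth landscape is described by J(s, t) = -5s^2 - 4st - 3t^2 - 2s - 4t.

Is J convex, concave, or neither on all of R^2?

concave

J is quadratic, so its Hessian is the constant matrix H = [[-10, -4], [-4, -6]].
det(H) = 44, tr(H) = -16.
det(H) > 0 and tr(H) < 0, so H is negative definite everywhere: concave.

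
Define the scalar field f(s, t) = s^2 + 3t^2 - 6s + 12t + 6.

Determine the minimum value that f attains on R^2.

-15

f(s,t) separates as P(s) + Q(t) + 6, so its minimum is min P + min Q + 6.
P'(s) = 2s - 6 vanishes at s ∈ {3}; Q'(t) = 6(t + 2) vanishes at t ∈ {-2}.
Local minima of P (where P''>0): P(3)=-9. Local minima of Q: Q(-2)=-12.
So the global minimum of f is P(3) + Q(-2) + 6 = -9 − 12 + 6 = -15, attained at (3, -2).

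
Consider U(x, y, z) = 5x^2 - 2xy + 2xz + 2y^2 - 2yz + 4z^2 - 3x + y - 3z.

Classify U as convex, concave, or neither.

U is quadratic, so its Hessian is the constant matrix H = [[10, -2, 2], [-2, 4, -2], [2, -2, 8]].
Leading principal minors: 10, 36, 248.
All positive ⇒ H ≻ 0 ⇒ convex.

convex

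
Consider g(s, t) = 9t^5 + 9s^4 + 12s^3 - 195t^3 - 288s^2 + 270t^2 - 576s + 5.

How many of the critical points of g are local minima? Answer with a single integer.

g separates as a function of s plus a function of t, so ∇g=0 decouples.
∂g/∂s = 36(s - 4)(s + 1)(s + 4) = 0 at s ∈ {-4, -1, 4}; ∂g/∂t = 45t(t - 3)(t - 1)(t + 4) = 0 at t ∈ {-4, 0, 1, 3}.
The Hessian is diagonal: diag(g_ss, g_tt). Second derivatives: g_ss(-4)=864, g_ss(-1)=-540, g_ss(4)=1440; g_tt(-4)=-6300, g_tt(0)=540, g_tt(1)=-450, g_tt(3)=1890.
Local minima occur where both diagonal entries positive: (-4, 0), (-4, 3), (4, 0), (4, 3). Count: 4.

4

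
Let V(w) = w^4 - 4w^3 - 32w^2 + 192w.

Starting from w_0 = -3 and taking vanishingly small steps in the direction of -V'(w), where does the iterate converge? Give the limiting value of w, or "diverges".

-4

V'(w) = 4(w - 4)(w - 3)(w + 4), so V'(-3) = 168.
Gradient descent moves in the -V' direction, i.e. w is decreasing.
The nearest critical point in that direction is w = -4, where V'' = 224 > 0 (a local minimum). The iterate converges there.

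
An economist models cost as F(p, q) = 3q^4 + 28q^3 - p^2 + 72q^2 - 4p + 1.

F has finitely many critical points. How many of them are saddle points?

F separates as a function of p plus a function of q, so ∇F=0 decouples.
∂F/∂p = -2(p + 2) = 0 at p ∈ {-2}; ∂F/∂q = 12q(q + 3)(q + 4) = 0 at q ∈ {-4, -3, 0}.
The Hessian is diagonal: diag(F_pp, F_qq). Second derivatives: F_pp(-2)=-2; F_qq(-4)=48, F_qq(-3)=-36, F_qq(0)=144.
Saddle points occur where the two diagonal entries have opposite signs: (-2, -4), (-2, 0). Count: 2.

2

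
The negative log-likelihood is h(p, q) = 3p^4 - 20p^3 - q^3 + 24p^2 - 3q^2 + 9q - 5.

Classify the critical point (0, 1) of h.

saddle point

The mixed partial ∂²h/∂p∂q is 0, so the Hessian at any point is diag(h_pp, h_qq) = diag(12(3p^2 - 10p + 4), -6(q + 1)).
At (0, 1): H = diag(48, -12).
The eigenvalues have opposite signs, so H is indefinite: a saddle point.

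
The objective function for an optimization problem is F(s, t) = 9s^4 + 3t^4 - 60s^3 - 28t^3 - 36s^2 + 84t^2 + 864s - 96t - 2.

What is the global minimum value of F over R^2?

-1314

F(s,t) separates as P(s) + Q(t) − 2, so its minimum is min P + min Q − 2.
P'(s) = 36(s - 4)(s - 3)(s + 2) vanishes at s ∈ {-2, 3, 4}; Q'(t) = 12(t - 4)(t - 2)(t - 1) vanishes at t ∈ {1, 2, 4}.
Local minima of P (where P''>0): P(-2)=-1248, P(4)=1344. Local minima of Q: Q(1)=-37, Q(4)=-64.
So the global minimum of F is P(-2) + Q(4) − 2 = -1248 − 64 − 2 = -1314, attained at (-2, 4).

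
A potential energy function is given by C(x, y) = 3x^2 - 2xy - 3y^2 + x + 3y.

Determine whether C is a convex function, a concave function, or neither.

neither

C is quadratic, so its Hessian is the constant matrix H = [[6, -2], [-2, -6]].
det(H) = -40, tr(H) = 0.
det(H) < 0, so H is indefinite: neither convex nor concave.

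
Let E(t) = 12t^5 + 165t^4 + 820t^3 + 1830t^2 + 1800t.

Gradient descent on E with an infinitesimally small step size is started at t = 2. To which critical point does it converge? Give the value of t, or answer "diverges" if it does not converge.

-1

E'(t) = 60(t + 1)(t + 2)(t + 3)(t + 5), so E'(2) = 25200.
Gradient descent moves in the -E' direction, i.e. t is decreasing.
The nearest critical point in that direction is t = -1, where E'' = 480 > 0 (a local minimum). The iterate converges there.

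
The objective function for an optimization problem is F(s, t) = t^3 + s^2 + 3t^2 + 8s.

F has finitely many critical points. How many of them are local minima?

F separates as a function of s plus a function of t, so ∇F=0 decouples.
∂F/∂s = 2(s + 4) = 0 at s ∈ {-4}; ∂F/∂t = 3t(t + 2) = 0 at t ∈ {-2, 0}.
The Hessian is diagonal: diag(F_ss, F_tt). Second derivatives: F_ss(-4)=2; F_tt(-2)=-6, F_tt(0)=6.
Local minima occur where both diagonal entries positive: (-4, 0). Count: 1.

1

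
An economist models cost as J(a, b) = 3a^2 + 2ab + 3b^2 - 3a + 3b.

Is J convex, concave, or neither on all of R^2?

J is quadratic, so its Hessian is the constant matrix H = [[6, 2], [2, 6]].
det(H) = 32, tr(H) = 12.
det(H) > 0 and tr(H) > 0, so H is positive definite everywhere: convex.

convex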